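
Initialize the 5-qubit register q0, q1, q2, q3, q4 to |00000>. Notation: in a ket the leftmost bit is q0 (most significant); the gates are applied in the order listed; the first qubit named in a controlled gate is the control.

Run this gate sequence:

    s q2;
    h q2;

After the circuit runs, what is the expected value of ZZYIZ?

The expectation value of ZZYIZ is 0.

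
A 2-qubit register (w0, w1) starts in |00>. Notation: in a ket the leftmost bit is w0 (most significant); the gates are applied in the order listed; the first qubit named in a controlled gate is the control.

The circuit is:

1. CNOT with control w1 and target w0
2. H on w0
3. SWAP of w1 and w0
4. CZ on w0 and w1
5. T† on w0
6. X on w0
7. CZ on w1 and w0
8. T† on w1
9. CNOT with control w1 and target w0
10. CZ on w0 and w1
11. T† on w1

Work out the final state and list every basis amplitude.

After the circuit, the state carries amplitude 0 on |00>, sqrt(2)*I/2 on |01>, sqrt(2)/2 on |10>, 0 on |11>.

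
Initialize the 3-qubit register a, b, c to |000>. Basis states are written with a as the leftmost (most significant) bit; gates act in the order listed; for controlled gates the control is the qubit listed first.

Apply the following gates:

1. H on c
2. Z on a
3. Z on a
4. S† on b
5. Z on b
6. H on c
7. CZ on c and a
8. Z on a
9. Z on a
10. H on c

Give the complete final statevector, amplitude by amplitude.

The final amplitudes are sqrt(2)/2 on |000>, sqrt(2)/2 on |001>, and 0 on every other basis state.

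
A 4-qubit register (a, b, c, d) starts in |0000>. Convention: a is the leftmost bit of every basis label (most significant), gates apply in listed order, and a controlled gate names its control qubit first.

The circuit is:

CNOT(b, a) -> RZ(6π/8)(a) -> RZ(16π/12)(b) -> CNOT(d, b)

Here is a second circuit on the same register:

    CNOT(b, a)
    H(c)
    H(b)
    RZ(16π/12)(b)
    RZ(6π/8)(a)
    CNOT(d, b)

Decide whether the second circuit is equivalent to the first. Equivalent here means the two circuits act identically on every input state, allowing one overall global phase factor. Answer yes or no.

No, they are not equivalent — no single phase factor reconciles the two unitaries.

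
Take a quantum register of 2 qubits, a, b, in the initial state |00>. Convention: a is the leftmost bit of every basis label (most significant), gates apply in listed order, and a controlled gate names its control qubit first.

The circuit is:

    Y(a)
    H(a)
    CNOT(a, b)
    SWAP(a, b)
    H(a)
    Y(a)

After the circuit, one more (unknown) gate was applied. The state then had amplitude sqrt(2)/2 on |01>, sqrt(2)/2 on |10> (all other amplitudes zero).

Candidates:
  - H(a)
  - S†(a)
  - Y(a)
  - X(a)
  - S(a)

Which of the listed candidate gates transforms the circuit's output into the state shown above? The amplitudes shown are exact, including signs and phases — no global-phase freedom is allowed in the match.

The applied gate was H(a).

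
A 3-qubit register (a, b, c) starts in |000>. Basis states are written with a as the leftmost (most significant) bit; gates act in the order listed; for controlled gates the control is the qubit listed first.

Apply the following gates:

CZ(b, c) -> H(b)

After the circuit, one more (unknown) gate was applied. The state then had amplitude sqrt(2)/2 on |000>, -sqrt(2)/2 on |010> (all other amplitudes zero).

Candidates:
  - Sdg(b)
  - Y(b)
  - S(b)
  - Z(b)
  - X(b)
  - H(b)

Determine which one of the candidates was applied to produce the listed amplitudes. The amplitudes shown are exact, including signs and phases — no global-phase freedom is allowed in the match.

It was Z(b) that produced the state shown.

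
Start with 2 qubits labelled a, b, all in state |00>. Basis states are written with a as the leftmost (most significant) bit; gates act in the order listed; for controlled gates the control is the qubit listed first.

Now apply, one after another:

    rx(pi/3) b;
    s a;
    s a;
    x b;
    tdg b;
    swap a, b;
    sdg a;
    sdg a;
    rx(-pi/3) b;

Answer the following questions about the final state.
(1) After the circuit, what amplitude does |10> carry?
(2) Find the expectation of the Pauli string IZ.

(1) The amplitude on |10> is 3*exp(3*I*pi/4)/4.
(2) The expectation value of IZ is 1/2.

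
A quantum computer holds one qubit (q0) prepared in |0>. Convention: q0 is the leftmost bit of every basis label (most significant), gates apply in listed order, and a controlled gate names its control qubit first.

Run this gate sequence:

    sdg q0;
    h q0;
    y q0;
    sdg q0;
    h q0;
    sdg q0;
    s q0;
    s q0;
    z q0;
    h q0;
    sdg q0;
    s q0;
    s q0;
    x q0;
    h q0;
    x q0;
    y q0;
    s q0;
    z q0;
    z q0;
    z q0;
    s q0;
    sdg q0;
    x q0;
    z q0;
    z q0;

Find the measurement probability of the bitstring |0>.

A full measurement returns |0> with probability 1/2.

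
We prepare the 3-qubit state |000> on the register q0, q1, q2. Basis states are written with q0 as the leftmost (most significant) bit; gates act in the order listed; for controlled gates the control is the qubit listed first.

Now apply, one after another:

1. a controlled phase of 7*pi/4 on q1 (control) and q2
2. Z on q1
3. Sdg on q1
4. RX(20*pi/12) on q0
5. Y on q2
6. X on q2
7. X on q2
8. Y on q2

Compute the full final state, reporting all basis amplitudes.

The resulting statevector has amplitude -sqrt(3)/2 on |000>, -I/2 on |100>, and 0 on every other basis state. Key observation: the block from step 5 through step 8 cancels to the identity and can be dropped.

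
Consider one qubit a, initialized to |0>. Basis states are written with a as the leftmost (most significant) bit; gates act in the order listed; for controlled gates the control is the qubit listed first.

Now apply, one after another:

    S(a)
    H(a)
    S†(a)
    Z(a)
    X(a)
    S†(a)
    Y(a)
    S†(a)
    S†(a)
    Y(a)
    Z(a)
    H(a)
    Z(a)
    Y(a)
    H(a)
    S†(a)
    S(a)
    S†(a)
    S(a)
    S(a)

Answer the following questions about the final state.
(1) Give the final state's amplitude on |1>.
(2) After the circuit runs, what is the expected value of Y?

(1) |1> carries amplitude sqrt(2)*I/2 in the final state.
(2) The expectation value of Y is 1.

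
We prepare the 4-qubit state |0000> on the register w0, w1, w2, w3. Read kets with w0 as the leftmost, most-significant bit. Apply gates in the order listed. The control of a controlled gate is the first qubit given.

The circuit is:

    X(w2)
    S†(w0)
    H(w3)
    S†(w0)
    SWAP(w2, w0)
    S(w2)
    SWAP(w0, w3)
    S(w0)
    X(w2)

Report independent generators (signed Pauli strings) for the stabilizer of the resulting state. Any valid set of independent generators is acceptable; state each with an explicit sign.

The final state is stabilized by the group generated by +YIII, +IZII, -IIZI, -IIIZ; other independent generating sets are equally valid.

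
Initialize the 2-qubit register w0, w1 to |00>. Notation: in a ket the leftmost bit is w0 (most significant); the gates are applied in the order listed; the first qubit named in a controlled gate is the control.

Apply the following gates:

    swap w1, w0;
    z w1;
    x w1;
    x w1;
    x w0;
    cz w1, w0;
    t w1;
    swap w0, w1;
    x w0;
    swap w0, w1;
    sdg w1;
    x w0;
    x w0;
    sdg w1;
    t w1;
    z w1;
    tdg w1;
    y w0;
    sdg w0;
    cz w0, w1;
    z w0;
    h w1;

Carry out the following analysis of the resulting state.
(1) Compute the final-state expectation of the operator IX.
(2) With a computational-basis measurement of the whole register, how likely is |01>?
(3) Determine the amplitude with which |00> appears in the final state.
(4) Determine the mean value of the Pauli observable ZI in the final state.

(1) The observable IX averages to -1.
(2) A full measurement returns |01> with probability 1/2.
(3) The amplitude on |00> is -sqrt(2)*I/2.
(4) The expectation value of ZI is 1.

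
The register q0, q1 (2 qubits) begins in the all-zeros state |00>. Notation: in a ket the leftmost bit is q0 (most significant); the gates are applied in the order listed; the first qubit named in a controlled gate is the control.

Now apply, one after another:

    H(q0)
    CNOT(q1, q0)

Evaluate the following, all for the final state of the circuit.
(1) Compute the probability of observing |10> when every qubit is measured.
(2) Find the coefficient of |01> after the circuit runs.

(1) The probability of measuring |10> is 1/2.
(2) |01> carries amplitude 0 in the final state.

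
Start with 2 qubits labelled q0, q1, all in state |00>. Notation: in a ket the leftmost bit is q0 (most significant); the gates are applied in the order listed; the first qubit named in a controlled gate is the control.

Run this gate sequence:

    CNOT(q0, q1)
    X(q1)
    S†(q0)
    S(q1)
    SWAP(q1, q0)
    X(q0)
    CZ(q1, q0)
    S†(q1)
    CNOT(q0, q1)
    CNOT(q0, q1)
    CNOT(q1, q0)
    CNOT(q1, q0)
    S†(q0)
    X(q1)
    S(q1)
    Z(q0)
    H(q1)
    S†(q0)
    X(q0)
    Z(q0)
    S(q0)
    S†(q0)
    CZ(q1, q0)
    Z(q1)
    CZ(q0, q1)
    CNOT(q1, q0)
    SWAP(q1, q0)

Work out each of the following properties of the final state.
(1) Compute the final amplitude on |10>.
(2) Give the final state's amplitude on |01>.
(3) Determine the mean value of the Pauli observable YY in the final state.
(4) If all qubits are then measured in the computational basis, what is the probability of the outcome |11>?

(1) |10> carries amplitude sqrt(2)/2 in the final state. Key observation: steps 9-10 multiply out to the identity, so the circuit reduces to the remaining gates.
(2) The amplitude on |01> is sqrt(2)/2.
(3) In the final state, YY has expectation 1.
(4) The probability of measuring |11> is 0.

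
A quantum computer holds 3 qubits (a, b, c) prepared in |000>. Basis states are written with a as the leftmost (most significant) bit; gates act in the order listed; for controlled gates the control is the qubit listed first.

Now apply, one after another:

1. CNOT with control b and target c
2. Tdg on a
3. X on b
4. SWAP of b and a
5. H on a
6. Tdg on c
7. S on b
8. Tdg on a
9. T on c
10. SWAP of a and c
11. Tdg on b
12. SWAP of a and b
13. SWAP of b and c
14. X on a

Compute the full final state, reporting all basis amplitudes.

The resulting statevector has amplitude sqrt(2)/2 on |100>, sqrt(2)*exp(3*I*pi/4)/2 on |110>, and 0 on every other basis state.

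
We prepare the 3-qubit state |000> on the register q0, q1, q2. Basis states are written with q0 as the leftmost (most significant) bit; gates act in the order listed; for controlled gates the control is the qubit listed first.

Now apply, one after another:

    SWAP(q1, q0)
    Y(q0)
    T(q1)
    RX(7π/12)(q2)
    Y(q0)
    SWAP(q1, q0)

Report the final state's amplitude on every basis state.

The resulting statevector has amplitude -sqrt(2 - sqrt(2))/4 + sqrt(3*sqrt(2) + 6)/4 on |000>, -I*sqrt(sqrt(2) + 2)/4 - I*sqrt(6 - 3*sqrt(2))/4 on |001>, and 0 on every other basis state.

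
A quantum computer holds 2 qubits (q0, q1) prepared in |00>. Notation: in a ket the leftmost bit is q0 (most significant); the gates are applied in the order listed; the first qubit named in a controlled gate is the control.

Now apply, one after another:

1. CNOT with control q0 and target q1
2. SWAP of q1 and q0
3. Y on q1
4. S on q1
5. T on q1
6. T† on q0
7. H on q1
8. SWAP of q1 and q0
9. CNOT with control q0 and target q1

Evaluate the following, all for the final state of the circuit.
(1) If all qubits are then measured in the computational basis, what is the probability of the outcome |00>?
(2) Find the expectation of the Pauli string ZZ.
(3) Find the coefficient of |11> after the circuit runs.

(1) Outcome |00> occurs with probability 1/2.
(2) The observable ZZ averages to 1.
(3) The amplitude on |11> is sqrt(2)*exp(I*pi/4)/2.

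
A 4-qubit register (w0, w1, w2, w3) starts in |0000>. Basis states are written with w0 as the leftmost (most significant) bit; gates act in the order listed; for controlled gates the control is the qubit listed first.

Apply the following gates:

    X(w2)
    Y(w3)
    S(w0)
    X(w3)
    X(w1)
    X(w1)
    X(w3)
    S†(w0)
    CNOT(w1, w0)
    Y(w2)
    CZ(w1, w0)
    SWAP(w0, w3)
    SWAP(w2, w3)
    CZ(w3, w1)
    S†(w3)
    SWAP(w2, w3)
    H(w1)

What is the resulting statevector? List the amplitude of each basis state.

After the circuit, the state carries amplitude sqrt(2)/2 on |1000>, sqrt(2)/2 on |1100>, and 0 on every other basis state. Key observation: steps 3-8 multiply out to the identity, so the circuit reduces to the remaining gates.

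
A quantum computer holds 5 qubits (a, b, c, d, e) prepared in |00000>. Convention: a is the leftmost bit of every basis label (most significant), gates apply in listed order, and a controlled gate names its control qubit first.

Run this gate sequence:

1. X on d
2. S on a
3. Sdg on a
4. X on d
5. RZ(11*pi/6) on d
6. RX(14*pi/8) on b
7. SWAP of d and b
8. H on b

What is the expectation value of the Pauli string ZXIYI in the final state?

The expectation value of ZXIYI is sqrt(2)/2. Key observation: steps 1-4 multiply out to the identity, so the circuit reduces to the remaining gates.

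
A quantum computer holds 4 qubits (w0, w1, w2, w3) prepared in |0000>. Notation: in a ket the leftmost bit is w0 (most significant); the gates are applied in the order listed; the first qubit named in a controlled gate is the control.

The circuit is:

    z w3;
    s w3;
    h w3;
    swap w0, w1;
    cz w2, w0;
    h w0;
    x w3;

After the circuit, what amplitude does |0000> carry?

The final state's coefficient on |0000> equals 1/2.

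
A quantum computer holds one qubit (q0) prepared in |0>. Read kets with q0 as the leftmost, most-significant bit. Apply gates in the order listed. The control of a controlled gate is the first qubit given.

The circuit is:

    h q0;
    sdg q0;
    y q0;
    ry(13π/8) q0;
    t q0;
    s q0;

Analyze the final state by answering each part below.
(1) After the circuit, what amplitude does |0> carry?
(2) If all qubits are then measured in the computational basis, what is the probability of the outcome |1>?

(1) The final state's coefficient on |0> equals -sqrt(2)*exp(13*I*pi/16)/2.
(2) A full measurement returns |1> with probability 1/2.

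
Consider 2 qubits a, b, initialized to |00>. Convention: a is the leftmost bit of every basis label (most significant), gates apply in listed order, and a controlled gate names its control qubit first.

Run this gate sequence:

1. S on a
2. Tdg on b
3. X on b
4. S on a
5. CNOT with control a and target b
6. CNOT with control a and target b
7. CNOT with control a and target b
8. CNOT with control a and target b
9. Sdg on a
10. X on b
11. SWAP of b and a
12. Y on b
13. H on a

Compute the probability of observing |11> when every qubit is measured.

The probability of measuring |11> is 1/2.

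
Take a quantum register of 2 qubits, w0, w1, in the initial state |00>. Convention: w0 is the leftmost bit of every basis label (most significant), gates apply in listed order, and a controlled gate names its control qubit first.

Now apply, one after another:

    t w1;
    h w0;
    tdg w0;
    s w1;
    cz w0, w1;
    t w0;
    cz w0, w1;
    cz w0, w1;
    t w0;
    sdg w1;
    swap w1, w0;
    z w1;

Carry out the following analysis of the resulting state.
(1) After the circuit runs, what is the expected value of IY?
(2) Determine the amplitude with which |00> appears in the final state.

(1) The expectation value of IY is -sqrt(2)/2.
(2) The final state's coefficient on |00> equals sqrt(2)/2.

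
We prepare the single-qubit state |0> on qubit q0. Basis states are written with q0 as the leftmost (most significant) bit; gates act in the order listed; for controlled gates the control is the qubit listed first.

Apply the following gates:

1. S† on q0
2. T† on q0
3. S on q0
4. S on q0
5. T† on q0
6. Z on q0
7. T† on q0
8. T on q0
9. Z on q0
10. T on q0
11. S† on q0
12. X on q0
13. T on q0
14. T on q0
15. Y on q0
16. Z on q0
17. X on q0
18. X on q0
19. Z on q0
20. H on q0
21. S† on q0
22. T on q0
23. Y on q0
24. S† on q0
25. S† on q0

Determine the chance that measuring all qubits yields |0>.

A full measurement returns |0> with probability 1/2. Key observation: gates 4-11 undo each other exactly, leaving only the rest of the circuit to track.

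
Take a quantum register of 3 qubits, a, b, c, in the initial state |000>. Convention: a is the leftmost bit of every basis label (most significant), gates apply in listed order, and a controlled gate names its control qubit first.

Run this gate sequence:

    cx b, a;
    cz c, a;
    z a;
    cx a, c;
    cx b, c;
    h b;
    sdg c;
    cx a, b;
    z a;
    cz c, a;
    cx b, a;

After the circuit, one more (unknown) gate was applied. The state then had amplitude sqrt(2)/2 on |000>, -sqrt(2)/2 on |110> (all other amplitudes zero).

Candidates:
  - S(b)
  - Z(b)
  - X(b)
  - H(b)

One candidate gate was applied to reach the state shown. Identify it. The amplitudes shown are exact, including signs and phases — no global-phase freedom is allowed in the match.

The applied gate was Z(b).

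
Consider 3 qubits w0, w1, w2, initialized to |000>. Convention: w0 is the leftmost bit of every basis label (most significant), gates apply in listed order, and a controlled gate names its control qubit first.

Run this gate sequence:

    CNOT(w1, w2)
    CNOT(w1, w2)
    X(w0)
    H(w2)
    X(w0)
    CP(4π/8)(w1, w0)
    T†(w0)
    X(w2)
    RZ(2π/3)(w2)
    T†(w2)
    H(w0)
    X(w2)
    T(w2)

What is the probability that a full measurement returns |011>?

Outcome |011> occurs with probability 0. Key observation: steps 1-2 multiply out to the identity, so the circuit reduces to the remaining gates.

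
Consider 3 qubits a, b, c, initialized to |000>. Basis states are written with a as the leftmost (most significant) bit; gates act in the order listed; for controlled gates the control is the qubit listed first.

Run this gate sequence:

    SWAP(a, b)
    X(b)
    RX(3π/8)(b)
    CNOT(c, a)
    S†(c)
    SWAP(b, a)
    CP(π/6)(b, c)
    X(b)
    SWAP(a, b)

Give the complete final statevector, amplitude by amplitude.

The final amplitudes are -I*sin(3*pi/16) on |100>, cos(3*pi/16) on |110>, and 0 on every other basis state.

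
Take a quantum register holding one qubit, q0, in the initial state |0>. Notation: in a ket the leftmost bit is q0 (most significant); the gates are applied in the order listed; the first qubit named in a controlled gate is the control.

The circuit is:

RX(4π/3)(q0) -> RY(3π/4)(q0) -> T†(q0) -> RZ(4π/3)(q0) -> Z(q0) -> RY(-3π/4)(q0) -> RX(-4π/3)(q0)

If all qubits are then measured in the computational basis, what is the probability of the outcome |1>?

Outcome |1> occurs with probability -7*sqrt(6)/64 - 7*sqrt(2)/64 + 7/16.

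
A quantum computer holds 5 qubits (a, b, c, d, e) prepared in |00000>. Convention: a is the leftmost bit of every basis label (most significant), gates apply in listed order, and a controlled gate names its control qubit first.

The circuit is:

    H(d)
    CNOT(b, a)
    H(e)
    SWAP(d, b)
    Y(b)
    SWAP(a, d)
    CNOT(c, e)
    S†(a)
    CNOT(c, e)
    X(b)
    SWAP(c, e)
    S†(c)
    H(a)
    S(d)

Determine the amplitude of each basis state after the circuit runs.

The final amplitudes are sqrt(2)*I/4 on |00000>, sqrt(2)/4 on |00100>, -sqrt(2)*I/4 on |01000>, -sqrt(2)/4 on |01100>, sqrt(2)*I/4 on |10000>, sqrt(2)/4 on |10100>, -sqrt(2)*I/4 on |11000>, -sqrt(2)/4 on |11100>, and 0 on every other basis state.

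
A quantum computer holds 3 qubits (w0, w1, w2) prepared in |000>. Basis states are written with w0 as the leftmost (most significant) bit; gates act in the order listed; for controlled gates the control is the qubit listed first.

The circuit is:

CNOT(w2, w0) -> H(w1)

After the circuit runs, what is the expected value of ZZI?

The expectation value of ZZI is 0.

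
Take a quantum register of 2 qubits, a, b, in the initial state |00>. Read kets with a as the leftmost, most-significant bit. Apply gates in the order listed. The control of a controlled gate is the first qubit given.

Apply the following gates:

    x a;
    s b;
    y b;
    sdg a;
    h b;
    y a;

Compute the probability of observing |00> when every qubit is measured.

Outcome |00> occurs with probability 1/2.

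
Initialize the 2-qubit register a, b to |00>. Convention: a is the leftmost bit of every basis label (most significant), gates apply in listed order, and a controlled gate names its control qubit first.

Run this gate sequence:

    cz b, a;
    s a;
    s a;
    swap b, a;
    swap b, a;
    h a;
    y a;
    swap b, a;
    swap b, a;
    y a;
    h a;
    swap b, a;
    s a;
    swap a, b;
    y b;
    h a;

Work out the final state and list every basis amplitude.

The resulting statevector has amplitude 0 on |00>, sqrt(2)*I/2 on |01>, 0 on |10>, sqrt(2)*I/2 on |11>. Key observation: steps 5-12 multiply out to the identity, so the circuit reduces to the remaining gates.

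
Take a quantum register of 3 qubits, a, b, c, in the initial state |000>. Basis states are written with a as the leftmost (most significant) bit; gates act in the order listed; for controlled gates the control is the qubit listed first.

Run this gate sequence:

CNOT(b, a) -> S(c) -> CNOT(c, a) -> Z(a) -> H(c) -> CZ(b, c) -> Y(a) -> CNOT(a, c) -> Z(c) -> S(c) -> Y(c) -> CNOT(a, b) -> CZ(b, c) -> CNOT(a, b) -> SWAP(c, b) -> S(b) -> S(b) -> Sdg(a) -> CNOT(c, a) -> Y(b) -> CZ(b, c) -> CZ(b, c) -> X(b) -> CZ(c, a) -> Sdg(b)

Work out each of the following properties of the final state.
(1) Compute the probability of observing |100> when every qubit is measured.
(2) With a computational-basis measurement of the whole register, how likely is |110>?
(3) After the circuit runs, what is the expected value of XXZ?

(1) Outcome |100> occurs with probability 1/2.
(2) A full measurement returns |110> with probability 1/2.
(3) In the final state, XXZ has expectation 0.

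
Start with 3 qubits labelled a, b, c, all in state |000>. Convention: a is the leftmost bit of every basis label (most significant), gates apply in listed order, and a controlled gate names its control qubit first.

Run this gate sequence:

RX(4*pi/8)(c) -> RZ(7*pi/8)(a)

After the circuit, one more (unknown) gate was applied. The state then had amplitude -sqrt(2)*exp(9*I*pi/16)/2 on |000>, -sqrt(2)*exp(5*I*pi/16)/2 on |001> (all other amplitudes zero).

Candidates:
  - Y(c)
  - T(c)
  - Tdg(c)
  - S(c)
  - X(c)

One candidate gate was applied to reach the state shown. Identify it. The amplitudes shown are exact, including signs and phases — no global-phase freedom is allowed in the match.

The unique candidate consistent with the amplitudes is T(c).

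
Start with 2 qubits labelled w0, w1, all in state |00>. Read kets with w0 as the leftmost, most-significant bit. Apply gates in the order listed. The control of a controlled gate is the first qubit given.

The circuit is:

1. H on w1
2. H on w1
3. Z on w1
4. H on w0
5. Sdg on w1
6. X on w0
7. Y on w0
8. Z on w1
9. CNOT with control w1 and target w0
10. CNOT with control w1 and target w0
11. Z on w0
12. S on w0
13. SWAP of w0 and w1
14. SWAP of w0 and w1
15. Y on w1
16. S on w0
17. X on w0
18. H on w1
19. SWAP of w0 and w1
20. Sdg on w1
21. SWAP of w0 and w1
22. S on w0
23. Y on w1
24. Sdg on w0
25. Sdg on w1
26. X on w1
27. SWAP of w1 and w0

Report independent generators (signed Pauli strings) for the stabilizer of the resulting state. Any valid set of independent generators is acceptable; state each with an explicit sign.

The final state is stabilized by the group generated by +YI, +IY; other independent generating sets are equally valid. Key observation: gates 9-10 undo each other exactly, leaving only the rest of the circuit to track.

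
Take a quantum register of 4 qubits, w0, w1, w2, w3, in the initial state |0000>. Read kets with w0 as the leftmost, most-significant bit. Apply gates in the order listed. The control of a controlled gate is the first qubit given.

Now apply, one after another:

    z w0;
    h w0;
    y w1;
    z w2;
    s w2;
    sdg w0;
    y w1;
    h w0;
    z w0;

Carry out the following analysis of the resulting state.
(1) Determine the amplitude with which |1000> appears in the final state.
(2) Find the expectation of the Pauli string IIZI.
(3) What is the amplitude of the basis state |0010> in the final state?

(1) The amplitude on |1000> is -1/2 - I/2.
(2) The observable IIZI averages to 1.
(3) |0010> carries amplitude 0 in the final state.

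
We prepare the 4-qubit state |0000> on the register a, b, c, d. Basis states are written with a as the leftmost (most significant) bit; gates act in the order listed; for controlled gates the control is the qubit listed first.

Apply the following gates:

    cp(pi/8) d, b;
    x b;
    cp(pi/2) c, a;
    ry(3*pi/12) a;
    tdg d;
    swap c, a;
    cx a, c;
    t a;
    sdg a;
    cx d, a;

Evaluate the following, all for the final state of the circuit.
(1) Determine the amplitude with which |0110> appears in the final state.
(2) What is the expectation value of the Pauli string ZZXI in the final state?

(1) |0110> carries amplitude sqrt(2 - sqrt(2))/2 in the final state.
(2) In the final state, ZZXI has expectation -sqrt(2)/2.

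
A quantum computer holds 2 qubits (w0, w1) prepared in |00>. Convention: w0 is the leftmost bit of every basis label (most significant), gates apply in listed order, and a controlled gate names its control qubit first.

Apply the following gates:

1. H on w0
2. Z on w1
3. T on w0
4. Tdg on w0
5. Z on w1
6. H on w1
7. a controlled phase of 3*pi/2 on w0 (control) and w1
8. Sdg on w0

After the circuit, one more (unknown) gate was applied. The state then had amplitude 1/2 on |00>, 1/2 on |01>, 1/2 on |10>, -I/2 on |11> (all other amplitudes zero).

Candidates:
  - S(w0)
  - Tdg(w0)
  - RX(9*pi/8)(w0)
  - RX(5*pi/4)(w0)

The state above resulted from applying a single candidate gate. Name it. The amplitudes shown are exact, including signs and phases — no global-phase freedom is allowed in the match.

The applied gate was S(w0).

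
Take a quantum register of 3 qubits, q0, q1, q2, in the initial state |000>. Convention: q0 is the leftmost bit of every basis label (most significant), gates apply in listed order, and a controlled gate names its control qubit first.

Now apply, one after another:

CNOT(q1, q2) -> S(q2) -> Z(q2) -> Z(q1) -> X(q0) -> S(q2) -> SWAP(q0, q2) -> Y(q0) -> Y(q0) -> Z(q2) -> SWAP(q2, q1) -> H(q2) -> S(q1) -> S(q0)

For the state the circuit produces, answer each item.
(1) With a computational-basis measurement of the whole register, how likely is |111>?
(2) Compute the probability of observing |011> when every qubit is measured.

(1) A full measurement returns |111> with probability 0.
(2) A full measurement returns |011> with probability 1/2.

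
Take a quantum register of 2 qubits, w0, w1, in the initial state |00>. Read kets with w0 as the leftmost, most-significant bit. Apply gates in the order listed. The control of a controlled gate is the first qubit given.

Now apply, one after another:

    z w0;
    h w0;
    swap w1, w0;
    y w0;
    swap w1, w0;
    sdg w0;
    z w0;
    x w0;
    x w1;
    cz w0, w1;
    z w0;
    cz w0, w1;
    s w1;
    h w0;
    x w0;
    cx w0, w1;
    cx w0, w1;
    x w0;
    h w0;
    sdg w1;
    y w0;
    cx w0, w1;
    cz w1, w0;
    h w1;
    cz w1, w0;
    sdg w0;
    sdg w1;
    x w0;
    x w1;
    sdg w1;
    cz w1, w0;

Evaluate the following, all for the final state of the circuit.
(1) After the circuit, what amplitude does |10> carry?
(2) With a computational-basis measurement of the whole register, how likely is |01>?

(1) The final state's coefficient on |10> equals I/2. Key observation: the block from step 13 through step 20 cancels to the identity and can be dropped.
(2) Outcome |01> occurs with probability 1/4.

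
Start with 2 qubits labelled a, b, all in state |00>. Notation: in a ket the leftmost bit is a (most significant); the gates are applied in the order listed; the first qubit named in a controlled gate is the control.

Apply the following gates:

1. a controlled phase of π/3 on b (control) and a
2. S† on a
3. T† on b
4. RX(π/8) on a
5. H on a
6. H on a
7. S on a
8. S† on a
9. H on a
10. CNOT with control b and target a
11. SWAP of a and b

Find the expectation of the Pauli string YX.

The observable YX averages to 0. Key observation: steps 6-9 multiply out to the identity, so the circuit reduces to the remaining gates.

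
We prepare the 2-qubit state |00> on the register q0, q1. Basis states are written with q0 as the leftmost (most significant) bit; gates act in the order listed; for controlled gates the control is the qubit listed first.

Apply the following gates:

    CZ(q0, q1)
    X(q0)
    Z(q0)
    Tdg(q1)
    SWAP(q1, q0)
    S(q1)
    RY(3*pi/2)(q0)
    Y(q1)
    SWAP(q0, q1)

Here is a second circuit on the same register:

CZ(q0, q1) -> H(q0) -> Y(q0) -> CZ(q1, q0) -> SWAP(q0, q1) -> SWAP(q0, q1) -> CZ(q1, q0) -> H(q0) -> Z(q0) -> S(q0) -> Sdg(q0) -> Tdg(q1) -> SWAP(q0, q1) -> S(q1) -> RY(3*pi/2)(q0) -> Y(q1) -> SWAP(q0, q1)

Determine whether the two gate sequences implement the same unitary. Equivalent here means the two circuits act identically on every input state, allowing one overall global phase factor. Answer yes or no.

No: there is an input state on which the two circuits produce genuinely different outputs (not merely differing by a phase).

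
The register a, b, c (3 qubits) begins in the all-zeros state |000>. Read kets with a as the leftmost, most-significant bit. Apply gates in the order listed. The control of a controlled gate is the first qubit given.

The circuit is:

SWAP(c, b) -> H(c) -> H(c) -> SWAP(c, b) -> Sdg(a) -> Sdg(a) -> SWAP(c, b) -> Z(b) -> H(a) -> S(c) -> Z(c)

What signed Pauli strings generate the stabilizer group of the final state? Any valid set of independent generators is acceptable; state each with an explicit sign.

The final state is stabilized by the group generated by +XII, +IZI, +IIZ; other independent generating sets are equally valid. Key observation: steps 1-4 multiply out to the identity, so the circuit reduces to the remaining gates.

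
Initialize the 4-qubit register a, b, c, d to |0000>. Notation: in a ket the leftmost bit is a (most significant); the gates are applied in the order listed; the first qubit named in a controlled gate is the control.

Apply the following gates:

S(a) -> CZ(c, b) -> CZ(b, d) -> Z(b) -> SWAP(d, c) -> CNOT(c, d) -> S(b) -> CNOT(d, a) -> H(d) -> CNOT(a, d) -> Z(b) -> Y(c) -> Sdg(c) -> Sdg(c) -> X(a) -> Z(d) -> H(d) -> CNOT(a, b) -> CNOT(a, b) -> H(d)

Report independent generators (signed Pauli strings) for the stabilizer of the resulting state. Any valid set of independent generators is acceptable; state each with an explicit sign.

One valid set of independent stabilizer generators is -IIIX, -ZIII, +IZII, -IIZI (any independent generating set of the same group is equally correct). Key observation: gates 17-20 undo each other exactly, leaving only the rest of the circuit to track.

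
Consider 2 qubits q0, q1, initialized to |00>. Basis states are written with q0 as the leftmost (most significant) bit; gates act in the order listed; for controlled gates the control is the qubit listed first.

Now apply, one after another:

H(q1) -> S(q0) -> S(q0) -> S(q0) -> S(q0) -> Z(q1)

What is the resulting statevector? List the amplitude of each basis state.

After the circuit, the state carries amplitude sqrt(2)/2 on |00>, -sqrt(2)/2 on |01>, 0 on |10>, 0 on |11>.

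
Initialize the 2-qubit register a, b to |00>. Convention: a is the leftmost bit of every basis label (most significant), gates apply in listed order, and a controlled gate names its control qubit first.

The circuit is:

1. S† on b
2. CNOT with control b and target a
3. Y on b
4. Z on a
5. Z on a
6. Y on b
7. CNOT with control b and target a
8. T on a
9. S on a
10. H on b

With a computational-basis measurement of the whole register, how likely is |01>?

The probability of measuring |01> is 1/2. Key observation: steps 2-7 multiply out to the identity, so the circuit reduces to the remaining gates.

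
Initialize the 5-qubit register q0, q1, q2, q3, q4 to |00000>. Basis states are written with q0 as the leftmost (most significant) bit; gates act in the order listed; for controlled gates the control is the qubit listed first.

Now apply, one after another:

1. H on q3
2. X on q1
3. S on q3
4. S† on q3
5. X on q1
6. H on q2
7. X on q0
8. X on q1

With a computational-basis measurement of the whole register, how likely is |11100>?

The probability of measuring |11100> is 1/4. Key observation: the block from step 2 through step 5 cancels to the identity and can be dropped.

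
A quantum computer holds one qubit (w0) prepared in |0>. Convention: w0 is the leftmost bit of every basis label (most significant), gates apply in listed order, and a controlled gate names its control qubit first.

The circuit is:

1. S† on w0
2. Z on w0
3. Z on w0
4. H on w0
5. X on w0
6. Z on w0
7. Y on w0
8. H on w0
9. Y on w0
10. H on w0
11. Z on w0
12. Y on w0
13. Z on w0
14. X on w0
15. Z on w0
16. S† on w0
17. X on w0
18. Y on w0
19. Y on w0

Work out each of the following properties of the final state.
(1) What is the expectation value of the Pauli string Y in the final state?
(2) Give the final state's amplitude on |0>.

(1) The observable Y averages to -1.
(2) The final state's coefficient on |0> equals -sqrt(2)/2.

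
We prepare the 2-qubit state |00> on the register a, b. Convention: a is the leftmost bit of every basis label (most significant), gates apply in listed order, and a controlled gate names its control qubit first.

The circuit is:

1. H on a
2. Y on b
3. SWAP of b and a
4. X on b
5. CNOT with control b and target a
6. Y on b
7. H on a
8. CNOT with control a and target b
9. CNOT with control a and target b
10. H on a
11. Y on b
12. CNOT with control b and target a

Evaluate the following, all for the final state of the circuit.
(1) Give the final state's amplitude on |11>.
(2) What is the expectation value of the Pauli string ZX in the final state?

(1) The final state's coefficient on |11> equals sqrt(2)*I/2. Key observation: steps 5-12 multiply out to the identity, so the circuit reduces to the remaining gates.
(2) The observable ZX averages to -1.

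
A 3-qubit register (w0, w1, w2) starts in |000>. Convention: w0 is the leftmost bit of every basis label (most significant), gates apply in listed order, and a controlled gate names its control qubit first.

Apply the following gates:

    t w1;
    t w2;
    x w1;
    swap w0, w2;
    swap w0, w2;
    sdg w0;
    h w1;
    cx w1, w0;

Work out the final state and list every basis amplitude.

The final amplitudes are sqrt(2)/2 on |000>, -sqrt(2)/2 on |110>, and 0 on every other basis state. Key observation: gates 4-5 undo each other exactly, leaving only the rest of the circuit to track.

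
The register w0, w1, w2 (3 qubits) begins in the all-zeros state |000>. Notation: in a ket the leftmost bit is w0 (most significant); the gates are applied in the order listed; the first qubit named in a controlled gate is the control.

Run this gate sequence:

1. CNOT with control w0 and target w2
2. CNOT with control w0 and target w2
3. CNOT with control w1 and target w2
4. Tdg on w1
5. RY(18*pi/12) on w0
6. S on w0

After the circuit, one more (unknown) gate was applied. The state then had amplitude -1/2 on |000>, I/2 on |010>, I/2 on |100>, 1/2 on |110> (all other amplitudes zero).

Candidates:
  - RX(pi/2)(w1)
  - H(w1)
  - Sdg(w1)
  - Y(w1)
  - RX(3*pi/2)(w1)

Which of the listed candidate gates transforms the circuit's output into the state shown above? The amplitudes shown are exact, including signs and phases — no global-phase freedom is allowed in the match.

It was RX(pi/2)(w1) that produced the state shown.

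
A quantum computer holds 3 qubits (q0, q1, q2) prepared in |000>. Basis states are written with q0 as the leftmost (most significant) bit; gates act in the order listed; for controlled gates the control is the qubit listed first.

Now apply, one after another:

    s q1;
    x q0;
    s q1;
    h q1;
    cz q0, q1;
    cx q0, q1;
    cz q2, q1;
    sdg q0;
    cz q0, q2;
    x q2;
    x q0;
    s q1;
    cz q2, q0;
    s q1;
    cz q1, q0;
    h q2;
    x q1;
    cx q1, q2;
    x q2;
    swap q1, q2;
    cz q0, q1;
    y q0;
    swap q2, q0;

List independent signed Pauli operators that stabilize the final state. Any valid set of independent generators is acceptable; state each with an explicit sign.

The stabilizer group can be generated by -XII, -IXI, -IIZ, among other valid generating sets.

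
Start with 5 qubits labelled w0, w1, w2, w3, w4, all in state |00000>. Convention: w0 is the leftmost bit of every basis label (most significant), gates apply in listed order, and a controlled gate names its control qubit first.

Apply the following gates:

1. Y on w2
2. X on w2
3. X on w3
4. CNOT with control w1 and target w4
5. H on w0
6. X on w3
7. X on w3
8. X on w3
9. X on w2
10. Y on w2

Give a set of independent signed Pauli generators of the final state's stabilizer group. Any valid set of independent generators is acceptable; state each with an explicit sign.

The stabilizer group can be generated by +XIIII, +IZIII, +IIZII, +IIIZI, +IIIIZ, among other valid generating sets.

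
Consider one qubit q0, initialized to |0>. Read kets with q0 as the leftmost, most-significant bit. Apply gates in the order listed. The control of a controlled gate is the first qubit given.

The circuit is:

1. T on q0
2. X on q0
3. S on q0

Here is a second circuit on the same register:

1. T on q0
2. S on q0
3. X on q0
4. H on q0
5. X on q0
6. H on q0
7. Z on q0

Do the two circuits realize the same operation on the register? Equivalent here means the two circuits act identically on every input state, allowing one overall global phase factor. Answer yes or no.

No — the two circuits implement different unitaries, even allowing a global phase.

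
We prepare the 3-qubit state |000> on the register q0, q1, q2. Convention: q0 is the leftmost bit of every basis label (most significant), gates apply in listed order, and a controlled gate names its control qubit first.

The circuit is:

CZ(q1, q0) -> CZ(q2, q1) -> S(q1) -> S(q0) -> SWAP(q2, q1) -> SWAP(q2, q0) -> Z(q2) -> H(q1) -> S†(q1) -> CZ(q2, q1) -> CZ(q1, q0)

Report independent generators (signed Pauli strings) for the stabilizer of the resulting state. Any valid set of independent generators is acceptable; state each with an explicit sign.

The final state is stabilized by the group generated by -IYI, +ZII, +IIZ; other independent generating sets are equally valid.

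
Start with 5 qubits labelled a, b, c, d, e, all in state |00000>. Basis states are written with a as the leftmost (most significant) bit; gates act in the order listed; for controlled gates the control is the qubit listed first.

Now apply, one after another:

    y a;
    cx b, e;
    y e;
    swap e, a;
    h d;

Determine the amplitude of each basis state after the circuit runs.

After the circuit, the state carries amplitude -sqrt(2)/2 on |10001>, -sqrt(2)/2 on |10011>, and 0 on every other basis state.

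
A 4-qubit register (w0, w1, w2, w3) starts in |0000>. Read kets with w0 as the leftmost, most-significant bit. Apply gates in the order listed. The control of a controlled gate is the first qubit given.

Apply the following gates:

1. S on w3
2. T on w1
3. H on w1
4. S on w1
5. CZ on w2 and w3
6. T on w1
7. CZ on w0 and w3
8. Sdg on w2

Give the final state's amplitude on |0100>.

|0100> carries amplitude sqrt(2)*exp(3*I*pi/4)/2 in the final state.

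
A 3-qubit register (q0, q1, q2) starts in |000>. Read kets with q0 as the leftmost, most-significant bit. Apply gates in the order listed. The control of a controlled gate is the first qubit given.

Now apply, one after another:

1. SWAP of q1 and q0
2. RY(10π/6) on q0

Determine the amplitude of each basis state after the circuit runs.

After the circuit, the state carries amplitude -sqrt(3)/2 on |000>, 1/2 on |100>, and 0 on every other basis state.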